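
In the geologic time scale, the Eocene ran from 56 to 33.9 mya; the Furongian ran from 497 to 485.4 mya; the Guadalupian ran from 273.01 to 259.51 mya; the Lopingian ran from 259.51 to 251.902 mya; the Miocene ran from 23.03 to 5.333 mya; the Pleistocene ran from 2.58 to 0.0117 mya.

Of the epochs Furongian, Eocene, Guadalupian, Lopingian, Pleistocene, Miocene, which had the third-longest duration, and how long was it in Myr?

Guadalupian, 13.5 million years

Start − end for each: Furongian 497 − 485.4 = 11.6; Eocene 56 − 33.9 = 22.1; Guadalupian 273.01 − 259.51 = 13.5; Lopingian 259.51 − 251.902 = 7.608; Pleistocene 2.58 − 0.0117 = 2.5683; Miocene 23.03 − 5.333 = 17.697.
Ranking these from longest: Eocene > Miocene > Guadalupian > Furongian > Lopingian > Pleistocene.
Position 3 in that ranking is Guadalupian, which lasted 13.5 Myr.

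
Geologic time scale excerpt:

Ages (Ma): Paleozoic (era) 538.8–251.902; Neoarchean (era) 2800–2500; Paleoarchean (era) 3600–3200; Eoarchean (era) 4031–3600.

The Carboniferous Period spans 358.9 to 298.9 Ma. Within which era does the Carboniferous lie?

The Carboniferous (358.9–298.9 Ma) lies entirely within 538.8–251.902 Ma, the Paleozoic Era.

Paleozoic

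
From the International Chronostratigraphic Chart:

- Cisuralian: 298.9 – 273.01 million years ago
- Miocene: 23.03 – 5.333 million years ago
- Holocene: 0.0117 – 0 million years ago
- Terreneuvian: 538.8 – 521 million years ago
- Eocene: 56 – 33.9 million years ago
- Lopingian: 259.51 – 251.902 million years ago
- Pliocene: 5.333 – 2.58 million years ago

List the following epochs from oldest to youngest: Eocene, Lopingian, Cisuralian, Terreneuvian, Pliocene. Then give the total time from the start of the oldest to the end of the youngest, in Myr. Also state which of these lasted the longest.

From the excerpt: Eocene 56–33.9; Lopingian 259.51–251.902; Cisuralian 298.9–273.01; Terreneuvian 538.8–521; Pliocene 5.333–2.58 (Ma).
Larger Ma is earlier, so the oldest is Terreneuvian and the youngest is Pliocene; oldest to youngest: Terreneuvian, Cisuralian, Lopingian, Eocene, Pliocene.
Oldest start 538.8 minus youngest end 2.58 gives 536.22 Myr overall.
Individual lengths (start − end): Eocene 22.1; Terreneuvian 17.8; Cisuralian 25.89; Lopingian 7.608; Pliocene 2.753. The largest is Cisuralian at 25.89 Myr.

Terreneuvian → Cisuralian → Lopingian → Eocene → Pliocene; total span 536.22 Myr; longest is Cisuralian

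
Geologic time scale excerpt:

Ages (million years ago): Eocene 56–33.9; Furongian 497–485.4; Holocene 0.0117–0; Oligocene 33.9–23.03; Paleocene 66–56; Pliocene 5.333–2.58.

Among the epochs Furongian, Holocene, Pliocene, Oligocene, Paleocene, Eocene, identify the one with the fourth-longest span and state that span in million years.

Paleocene, 10 million years

Start − end for each: Furongian 497 − 485.4 = 11.6; Holocene 0.0117 − 0 = 0.0117; Pliocene 5.333 − 2.58 = 2.753; Oligocene 33.9 − 23.03 = 10.87; Paleocene 66 − 56 = 10; Eocene 56 − 33.9 = 22.1.
Ranking these from longest: Eocene > Furongian > Oligocene > Paleocene > Pliocene > Holocene.
Position 4 in that ranking is Paleocene, which lasted 10 Myr.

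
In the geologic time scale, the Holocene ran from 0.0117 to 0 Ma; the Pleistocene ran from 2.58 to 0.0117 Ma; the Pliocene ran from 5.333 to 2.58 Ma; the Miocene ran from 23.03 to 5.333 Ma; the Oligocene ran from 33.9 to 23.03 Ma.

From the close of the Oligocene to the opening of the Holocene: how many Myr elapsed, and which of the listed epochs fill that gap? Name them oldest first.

End of Oligocene = 23.03 Ma; start of Holocene = 0.0117 Ma.
Gap = 23.03 − 0.0117 = 23.0183 Myr.
Epochs wholly inside 23.03–0.0117 Ma: Miocene (23.03–5.333), Pliocene (5.333–2.58), Pleistocene (2.58–0.0117).

23.0183 million years; Miocene, Pliocene, Pleistocene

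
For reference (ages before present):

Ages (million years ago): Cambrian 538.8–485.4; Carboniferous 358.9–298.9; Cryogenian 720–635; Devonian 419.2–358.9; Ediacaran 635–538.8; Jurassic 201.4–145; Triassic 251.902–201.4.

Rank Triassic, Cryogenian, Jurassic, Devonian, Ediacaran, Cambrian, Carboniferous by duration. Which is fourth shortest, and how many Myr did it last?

Carboniferous, 60 million years

Durations: Triassic 50.502; Cryogenian 85; Jurassic 56.4; Devonian 60.3; Ediacaran 96.2; Cambrian 53.4; Carboniferous 60 Myr.
Sorted shortest-first: Triassic (50.502), Cambrian (53.4), Jurassic (56.4), Carboniferous (60), Devonian (60.3), Cryogenian (85), Ediacaran (96.2).
The fourth shortest is Carboniferous at 60 Myr.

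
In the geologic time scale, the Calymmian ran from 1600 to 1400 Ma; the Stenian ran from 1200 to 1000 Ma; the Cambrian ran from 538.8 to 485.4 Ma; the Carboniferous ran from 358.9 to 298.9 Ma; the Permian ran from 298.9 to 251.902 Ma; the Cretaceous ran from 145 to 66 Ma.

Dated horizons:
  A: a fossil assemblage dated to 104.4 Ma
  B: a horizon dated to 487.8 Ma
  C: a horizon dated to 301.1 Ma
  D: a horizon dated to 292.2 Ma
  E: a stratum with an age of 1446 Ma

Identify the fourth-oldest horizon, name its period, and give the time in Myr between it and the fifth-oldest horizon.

Sorted oldest-first by Ma: E (1446), B (487.8), C (301.1), D (292.2), A (104.4).
The fourth oldest is D at 292.2 Ma, which lies in 298.9–251.902 Ma: the Permian.
The fifth oldest is A at 104.4 Ma; separation = |292.2 − 104.4| = 187.8 Myr.

D, in the Permian; 187.8 million years to A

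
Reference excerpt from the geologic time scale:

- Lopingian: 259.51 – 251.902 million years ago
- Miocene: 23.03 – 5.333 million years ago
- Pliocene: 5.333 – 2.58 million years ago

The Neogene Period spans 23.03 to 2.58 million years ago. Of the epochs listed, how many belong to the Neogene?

2

Epochs inside 23.03–2.58 Ma: Miocene, Pliocene — 2 in total.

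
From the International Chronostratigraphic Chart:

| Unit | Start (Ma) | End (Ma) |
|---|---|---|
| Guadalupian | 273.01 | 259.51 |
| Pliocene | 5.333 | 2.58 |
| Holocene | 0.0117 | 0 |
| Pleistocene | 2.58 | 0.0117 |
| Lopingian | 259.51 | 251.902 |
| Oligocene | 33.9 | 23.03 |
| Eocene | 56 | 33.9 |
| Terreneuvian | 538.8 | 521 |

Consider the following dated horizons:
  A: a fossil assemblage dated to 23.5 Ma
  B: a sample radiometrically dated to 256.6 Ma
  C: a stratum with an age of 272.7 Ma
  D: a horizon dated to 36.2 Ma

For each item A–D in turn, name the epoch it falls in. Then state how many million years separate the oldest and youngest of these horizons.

Match each age against the start–end ranges in the excerpt: A = 23.5 Ma → Oligocene (33.9–23.03); B = 256.6 Ma → Lopingian (259.51–251.902); C = 272.7 Ma → Guadalupian (273.01–259.51); D = 36.2 Ma → Eocene (56–33.9).
The largest age is 272.7 Ma and the smallest is 23.5 Ma; their difference is 249.2 Myr.

A — Oligocene; B — Lopingian; C — Guadalupian; D — Eocene; span 249.2 million years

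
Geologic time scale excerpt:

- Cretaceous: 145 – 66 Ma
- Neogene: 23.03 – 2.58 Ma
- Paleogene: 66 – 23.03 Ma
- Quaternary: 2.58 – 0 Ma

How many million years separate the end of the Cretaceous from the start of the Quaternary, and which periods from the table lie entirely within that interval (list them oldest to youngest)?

The Cretaceous closes at 66 Ma and the Quaternary opens at 2.58 Ma, so the interval is 66 − 2.58 = 63.42 Myr.
A period fits inside if it starts at or after 66 Ma and ends at or before 2.58 Ma; oldest first that gives Paleogene, Neogene.

63.42 million years; Paleogene, Neogene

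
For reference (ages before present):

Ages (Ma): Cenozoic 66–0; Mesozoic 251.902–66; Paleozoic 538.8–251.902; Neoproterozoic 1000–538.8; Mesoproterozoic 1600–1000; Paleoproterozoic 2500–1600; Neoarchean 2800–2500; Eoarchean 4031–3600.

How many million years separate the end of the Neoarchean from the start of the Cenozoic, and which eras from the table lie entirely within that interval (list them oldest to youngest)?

2434 million years; Paleoproterozoic, Mesoproterozoic, Neoproterozoic, Paleozoic, Mesozoic

The Neoarchean closes at 2500 Ma and the Cenozoic opens at 66 Ma, so the interval is 2500 − 66 = 2434 Myr.
An era fits inside if it starts at or after 2500 Ma and ends at or before 66 Ma; oldest first that gives Paleoproterozoic, Mesoproterozoic, Neoproterozoic, Paleozoic, Mesozoic.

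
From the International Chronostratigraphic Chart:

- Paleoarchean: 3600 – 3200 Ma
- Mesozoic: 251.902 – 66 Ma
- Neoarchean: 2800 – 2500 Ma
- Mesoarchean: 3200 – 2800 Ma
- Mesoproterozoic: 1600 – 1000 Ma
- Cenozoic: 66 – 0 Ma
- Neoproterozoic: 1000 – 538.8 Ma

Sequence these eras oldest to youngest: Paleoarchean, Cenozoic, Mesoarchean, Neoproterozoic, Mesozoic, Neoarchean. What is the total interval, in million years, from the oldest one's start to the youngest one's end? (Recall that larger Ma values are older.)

Paleoarchean, Mesoarchean, Neoarchean, Neoproterozoic, Mesozoic, Cenozoic; total span 3600 Myr

Start ages (Ma): Paleoarchean 3600, Mesoarchean 3200, Neoarchean 2800, Neoproterozoic 1000, Mesozoic 251.902, Cenozoic 66.
Ordered oldest to youngest: Paleoarchean, Mesoarchean, Neoarchean, Neoproterozoic, Mesozoic, Cenozoic.
Span = 3600 − 0 = 3600 Myr.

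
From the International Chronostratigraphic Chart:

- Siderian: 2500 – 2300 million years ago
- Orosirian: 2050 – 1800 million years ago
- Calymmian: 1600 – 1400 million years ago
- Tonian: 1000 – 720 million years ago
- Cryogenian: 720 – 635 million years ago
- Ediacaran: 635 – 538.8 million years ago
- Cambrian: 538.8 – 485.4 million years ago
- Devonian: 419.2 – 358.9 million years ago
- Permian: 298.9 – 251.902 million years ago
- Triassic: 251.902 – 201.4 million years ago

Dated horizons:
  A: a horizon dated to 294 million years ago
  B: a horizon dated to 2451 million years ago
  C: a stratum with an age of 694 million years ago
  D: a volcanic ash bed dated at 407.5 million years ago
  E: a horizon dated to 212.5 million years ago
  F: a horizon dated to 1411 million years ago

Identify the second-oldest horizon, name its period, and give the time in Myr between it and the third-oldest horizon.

Larger Ma means older, so oldest first: B 2451 > F 1411 > C 694 > D 407.5 > A 294 > E 212.5.
Counting 2 along gives F (1411 Ma); the excerpt puts that inside the Calymmian, 1600–1400 Ma.
Next in line is C (694 Ma), and 1411 − 694 = 717 Myr.

F, in the Calymmian; 717 million years to C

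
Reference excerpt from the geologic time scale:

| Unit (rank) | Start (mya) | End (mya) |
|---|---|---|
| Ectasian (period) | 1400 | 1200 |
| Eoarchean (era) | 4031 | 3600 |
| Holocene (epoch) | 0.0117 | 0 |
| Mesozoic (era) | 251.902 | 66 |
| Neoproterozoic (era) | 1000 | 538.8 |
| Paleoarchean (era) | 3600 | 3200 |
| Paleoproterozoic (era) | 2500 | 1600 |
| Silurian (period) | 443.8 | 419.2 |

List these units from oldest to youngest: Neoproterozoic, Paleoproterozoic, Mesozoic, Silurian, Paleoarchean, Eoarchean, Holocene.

Sorting by start age (descending Ma, since larger Ma = older): Eoarchean began 4031, Paleoarchean began 3600, Paleoproterozoic began 2500, Neoproterozoic began 1000, Silurian began 443.8, Mesozoic began 251.902, Holocene began 0.0117.

Eoarchean, Paleoarchean, Paleoproterozoic, Neoproterozoic, Silurian, Mesozoic, Holocene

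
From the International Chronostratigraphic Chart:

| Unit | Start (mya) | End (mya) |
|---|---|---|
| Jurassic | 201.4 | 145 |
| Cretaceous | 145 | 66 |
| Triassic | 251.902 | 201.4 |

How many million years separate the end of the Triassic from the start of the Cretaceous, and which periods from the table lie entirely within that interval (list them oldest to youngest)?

56.4 million years; Jurassic

End of Triassic = 201.4 Ma; start of Cretaceous = 145 Ma.
Gap = 201.4 − 145 = 56.4 Myr.
Periods wholly inside 201.4–145 Ma: Jurassic (201.4–145).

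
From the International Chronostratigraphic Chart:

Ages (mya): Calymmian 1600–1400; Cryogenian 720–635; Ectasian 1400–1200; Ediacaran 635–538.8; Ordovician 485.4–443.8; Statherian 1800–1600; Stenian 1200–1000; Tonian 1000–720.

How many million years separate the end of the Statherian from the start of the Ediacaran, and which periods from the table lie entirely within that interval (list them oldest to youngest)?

965 million years; Calymmian, Ectasian, Stenian, Tonian, Cryogenian

End of Statherian = 1600 Ma; start of Ediacaran = 635 Ma.
Gap = 1600 − 635 = 965 Myr.
Periods wholly inside 1600–635 Ma: Calymmian (1600–1400), Ectasian (1400–1200), Stenian (1200–1000), Tonian (1000–720), Cryogenian (720–635).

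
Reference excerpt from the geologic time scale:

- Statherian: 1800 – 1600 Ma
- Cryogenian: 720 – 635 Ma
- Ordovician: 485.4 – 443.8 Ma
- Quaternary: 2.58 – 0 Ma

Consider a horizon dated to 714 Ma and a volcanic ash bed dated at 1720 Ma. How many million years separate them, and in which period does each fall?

1006 million years apart; the first in the Cryogenian, the second in the Statherian

Elapsed time: 1720 − 714 = 1006 Myr.
714 Ma lies within 720–635 Ma: Cryogenian.
1720 Ma lies within 1800–1600 Ma: Statherian.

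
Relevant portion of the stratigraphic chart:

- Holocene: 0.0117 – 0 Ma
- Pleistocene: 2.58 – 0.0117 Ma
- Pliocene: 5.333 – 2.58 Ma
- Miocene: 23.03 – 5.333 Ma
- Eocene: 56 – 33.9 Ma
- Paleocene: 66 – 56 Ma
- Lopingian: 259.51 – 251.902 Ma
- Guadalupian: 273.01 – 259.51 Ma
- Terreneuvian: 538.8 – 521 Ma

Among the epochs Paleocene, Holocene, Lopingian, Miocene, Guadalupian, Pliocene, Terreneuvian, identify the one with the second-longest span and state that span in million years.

Start − end for each: Paleocene 66 − 56 = 10; Holocene 0.0117 − 0 = 0.0117; Lopingian 259.51 − 251.902 = 7.608; Miocene 23.03 − 5.333 = 17.697; Guadalupian 273.01 − 259.51 = 13.5; Pliocene 5.333 − 2.58 = 2.753; Terreneuvian 538.8 − 521 = 17.8.
Ranking these from longest: Terreneuvian > Miocene > Guadalupian > Paleocene > Lopingian > Pliocene > Holocene.
Position 2 in that ranking is Miocene, which lasted 17.697 Myr.

Miocene, 17.697 million years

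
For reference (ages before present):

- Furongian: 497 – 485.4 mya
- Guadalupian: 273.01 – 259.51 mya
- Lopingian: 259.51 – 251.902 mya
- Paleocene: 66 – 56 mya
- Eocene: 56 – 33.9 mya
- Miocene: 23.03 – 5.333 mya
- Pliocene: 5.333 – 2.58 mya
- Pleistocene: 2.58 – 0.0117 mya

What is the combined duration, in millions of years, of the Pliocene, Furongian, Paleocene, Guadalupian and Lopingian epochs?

Duration is start − end for each: (5.333 − 2.58) + (497 − 485.4) + (66 − 56) + (273.01 − 259.51) + (259.51 − 251.902).
That is 2.753 + 11.6 + 10 + 13.5 + 7.608, which totals 45.461 million years.

45.461 million years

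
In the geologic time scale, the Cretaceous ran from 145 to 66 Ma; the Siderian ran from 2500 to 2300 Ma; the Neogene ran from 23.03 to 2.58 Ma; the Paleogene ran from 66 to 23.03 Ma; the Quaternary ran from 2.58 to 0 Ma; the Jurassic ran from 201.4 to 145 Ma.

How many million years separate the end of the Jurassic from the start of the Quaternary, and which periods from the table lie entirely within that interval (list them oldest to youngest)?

End of Jurassic = 145 Ma; start of Quaternary = 2.58 Ma.
Gap = 145 − 2.58 = 142.42 Myr.
Periods wholly inside 145–2.58 Ma: Cretaceous (145–66), Paleogene (66–23.03), Neogene (23.03–2.58).

142.42 million years; Cretaceous, Paleogene, Neogene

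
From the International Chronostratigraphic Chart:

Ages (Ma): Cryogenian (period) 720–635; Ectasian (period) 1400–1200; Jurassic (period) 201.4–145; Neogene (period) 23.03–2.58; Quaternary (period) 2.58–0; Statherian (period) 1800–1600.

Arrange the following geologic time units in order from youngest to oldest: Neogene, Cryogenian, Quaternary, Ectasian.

Sorting by start age (ascending Ma, since larger Ma = older): Quaternary began 2.58, Neogene began 23.03, Cryogenian began 720, Ectasian began 1400.

Quaternary, then Neogene, then Cryogenian, then Ectasian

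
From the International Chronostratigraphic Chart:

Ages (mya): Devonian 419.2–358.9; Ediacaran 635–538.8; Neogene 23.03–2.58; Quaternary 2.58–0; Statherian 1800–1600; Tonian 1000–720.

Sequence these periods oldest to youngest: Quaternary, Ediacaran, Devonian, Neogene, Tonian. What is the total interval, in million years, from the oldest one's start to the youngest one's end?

Tonian, Ediacaran, Devonian, Neogene, Quaternary; total span 1000 Myr

From the excerpt: Quaternary 2.58–0; Ediacaran 635–538.8; Devonian 419.2–358.9; Neogene 23.03–2.58; Tonian 1000–720 (Ma).
Larger Ma is earlier, so the oldest is Tonian and the youngest is Quaternary; oldest to youngest: Tonian, Ediacaran, Devonian, Neogene, Quaternary.
Oldest start 1000 minus youngest end 0 gives 1000 Myr overall.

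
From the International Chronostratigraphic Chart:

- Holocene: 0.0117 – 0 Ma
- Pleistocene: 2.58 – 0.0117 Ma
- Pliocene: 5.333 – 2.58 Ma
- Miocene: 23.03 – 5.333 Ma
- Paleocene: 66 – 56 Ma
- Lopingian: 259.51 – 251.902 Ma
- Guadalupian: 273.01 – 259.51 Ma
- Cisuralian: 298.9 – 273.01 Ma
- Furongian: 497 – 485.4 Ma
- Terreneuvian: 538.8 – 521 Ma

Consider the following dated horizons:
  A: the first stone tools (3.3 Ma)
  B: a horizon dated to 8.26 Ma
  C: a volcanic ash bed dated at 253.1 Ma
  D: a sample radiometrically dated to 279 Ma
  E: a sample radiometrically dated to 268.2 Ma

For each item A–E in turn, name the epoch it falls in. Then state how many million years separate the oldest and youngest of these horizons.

Match each age against the start–end ranges in the excerpt: A = 3.3 Ma → Pliocene (5.333–2.58); B = 8.26 Ma → Miocene (23.03–5.333); C = 253.1 Ma → Lopingian (259.51–251.902); D = 279 Ma → Cisuralian (298.9–273.01); E = 268.2 Ma → Guadalupian (273.01–259.51).
The largest age is 279 Ma and the smallest is 3.3 Ma; their difference is 275.7 Myr.

A — Pliocene; B — Miocene; C — Lopingian; D — Cisuralian; E — Guadalupian; span 275.7 million years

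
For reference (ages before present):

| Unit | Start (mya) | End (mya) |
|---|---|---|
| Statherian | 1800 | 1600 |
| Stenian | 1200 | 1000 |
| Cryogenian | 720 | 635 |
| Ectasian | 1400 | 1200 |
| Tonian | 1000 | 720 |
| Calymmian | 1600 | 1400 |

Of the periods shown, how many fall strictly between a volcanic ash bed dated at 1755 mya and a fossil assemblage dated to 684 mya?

1755 Ma sits inside the Statherian (1800–1600) and 684 Ma inside the Cryogenian (720–635); neither of those is wholly between the two dates.
The listed periods lying completely between them are Calymmian, Ectasian, Stenian, Tonian — 4 in all.

4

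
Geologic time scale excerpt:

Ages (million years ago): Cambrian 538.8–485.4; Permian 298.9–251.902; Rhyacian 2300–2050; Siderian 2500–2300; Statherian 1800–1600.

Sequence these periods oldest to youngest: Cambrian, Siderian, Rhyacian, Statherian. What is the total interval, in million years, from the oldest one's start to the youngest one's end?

Start ages (Ma): Siderian 2500, Rhyacian 2300, Statherian 1800, Cambrian 538.8.
Ordered oldest to youngest: Siderian, Rhyacian, Statherian, Cambrian.
Span = 2500 − 485.4 = 2014.6 Myr.

Siderian, Rhyacian, Statherian, Cambrian; total span 2014.6 Myr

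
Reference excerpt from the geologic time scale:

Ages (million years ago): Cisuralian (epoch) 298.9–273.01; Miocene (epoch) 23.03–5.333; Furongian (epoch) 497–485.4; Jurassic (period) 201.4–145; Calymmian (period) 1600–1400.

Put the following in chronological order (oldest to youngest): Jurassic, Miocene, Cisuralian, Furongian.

Furongian → Cisuralian → Jurassic → Miocene

Sorting by start age (descending Ma, since larger Ma = older): Furongian began 497, Cisuralian began 298.9, Jurassic began 201.4, Miocene began 23.03.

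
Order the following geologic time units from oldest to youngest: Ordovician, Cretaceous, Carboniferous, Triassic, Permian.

Group by era (each group listed oldest first) — Paleozoic: Ordovician, Carboniferous, Permian; Mesozoic: Triassic, Cretaceous. The eras run Paleozoic → Mesozoic → Cenozoic. Concatenating the groups in that era order gives oldest to youngest directly.

Ordovician, Carboniferous, Permian, Triassic, Cretaceous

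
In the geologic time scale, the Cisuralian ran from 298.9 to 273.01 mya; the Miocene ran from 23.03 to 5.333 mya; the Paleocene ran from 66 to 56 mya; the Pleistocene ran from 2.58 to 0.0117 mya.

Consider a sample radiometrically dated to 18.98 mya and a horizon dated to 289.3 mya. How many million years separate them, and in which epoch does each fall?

Elapsed time: 289.3 − 18.98 = 270.32 Myr.
18.98 Ma lies within 23.03–5.333 Ma: Miocene.
289.3 Ma lies within 298.9–273.01 Ma: Cisuralian.

270.32 million years apart; the first in the Miocene, the second in the Cisuralian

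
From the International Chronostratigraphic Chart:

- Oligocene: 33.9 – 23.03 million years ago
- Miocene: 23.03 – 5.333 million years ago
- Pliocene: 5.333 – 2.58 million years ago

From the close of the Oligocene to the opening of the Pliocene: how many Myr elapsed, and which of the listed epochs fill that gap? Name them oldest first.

The Oligocene closes at 23.03 Ma and the Pliocene opens at 5.333 Ma, so the interval is 23.03 − 5.333 = 17.697 Myr.
An epoch fits inside if it starts at or after 23.03 Ma and ends at or before 5.333 Ma; oldest first that gives Miocene.

17.697 million years; Miocene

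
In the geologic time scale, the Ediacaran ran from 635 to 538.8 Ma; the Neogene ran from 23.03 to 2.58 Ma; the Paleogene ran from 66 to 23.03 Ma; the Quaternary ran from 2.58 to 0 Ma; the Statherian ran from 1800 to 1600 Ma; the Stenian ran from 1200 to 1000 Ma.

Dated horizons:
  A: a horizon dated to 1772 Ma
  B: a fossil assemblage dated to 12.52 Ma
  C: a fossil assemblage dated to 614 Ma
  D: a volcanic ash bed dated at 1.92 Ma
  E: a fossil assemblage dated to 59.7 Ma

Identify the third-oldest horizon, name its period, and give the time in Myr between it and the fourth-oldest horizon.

E, in the Paleogene; 47.18 million years to B

Sorted oldest-first by Ma: A (1772), C (614), E (59.7), B (12.52), D (1.92).
The third oldest is E at 59.7 Ma, which lies in 66–23.03 Ma: the Paleogene.
The fourth oldest is B at 12.52 Ma; separation = |59.7 − 12.52| = 47.18 Myr.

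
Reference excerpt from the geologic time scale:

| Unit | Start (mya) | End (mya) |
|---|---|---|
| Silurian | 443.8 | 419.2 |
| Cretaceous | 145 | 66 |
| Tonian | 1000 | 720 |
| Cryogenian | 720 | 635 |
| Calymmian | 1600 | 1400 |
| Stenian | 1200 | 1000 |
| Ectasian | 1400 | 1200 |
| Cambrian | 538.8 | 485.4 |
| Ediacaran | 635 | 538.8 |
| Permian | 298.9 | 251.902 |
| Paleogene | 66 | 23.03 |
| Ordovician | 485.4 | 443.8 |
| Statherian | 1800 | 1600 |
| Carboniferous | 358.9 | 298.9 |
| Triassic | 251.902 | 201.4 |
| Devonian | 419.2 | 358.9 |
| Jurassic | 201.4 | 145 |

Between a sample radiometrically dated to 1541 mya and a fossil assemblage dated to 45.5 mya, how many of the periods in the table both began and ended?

14

1541 Ma sits inside the Calymmian (1600–1400) and 45.5 Ma inside the Paleogene (66–23.03); neither of those is wholly between the two dates.
The listed periods lying completely between them are Ectasian, Stenian, Tonian, Cryogenian, Ediacaran, Cambrian, Ordovician, Silurian, Devonian, Carboniferous, Permian, Triassic, Jurassic, Cretaceous — 14 in all.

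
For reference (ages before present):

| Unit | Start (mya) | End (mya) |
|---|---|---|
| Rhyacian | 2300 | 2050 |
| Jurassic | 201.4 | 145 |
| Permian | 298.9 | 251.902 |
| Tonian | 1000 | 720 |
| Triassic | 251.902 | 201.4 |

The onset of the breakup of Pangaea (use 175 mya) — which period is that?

175 Ma lies between 201.4 and 145 Ma, so it falls in the Jurassic.

Jurassic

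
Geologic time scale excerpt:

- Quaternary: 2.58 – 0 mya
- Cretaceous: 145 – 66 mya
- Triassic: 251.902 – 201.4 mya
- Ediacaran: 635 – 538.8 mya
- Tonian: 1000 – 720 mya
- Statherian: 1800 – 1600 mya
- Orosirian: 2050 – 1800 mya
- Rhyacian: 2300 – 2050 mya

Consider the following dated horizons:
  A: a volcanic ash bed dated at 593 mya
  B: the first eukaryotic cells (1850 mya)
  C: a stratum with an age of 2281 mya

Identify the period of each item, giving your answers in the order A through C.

Match each age against the start–end ranges in the excerpt: A = 593 Ma → Ediacaran (635–538.8); B = 1850 Ma → Orosirian (2050–1800); C = 2281 Ma → Rhyacian (2300–2050).

A — Ediacaran; B — Orosirian; C — Rhyacian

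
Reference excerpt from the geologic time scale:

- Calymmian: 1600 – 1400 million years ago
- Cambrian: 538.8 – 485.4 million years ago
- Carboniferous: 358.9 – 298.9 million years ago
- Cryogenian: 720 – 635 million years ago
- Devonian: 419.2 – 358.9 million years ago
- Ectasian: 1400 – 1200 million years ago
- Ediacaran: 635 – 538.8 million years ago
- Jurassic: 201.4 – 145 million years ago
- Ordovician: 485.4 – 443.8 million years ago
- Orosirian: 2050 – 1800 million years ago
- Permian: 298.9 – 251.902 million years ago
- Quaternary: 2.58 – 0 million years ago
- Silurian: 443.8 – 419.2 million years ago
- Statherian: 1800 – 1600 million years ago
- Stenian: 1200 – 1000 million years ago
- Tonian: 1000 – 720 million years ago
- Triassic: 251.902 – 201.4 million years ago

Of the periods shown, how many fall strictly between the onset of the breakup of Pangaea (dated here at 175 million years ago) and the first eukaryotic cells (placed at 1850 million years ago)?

The older date is 1850 Ma and the younger is 175 Ma.
Periods with start < 1850 and end > 175 Ma: Statherian (1800–1600), Calymmian (1600–1400), Ectasian (1400–1200), Stenian (1200–1000), Tonian (1000–720), Cryogenian (720–635), Ediacaran (635–538.8), Cambrian (538.8–485.4), Ordovician (485.4–443.8), Silurian (443.8–419.2), Devonian (419.2–358.9), Carboniferous (358.9–298.9), Permian (298.9–251.902), Triassic (251.902–201.4).
That is 14 complete periods.

14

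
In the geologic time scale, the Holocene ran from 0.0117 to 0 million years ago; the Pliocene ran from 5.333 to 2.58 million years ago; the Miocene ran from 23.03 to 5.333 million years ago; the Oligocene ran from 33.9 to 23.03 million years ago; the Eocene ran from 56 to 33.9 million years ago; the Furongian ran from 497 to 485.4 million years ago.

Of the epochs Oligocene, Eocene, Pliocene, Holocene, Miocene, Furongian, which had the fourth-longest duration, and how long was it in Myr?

Oligocene, 10.87 million years

Durations: Oligocene 10.87; Eocene 22.1; Pliocene 2.753; Holocene 0.0117; Miocene 17.697; Furongian 11.6 Myr.
Sorted longest-first: Eocene (22.1), Miocene (17.697), Furongian (11.6), Oligocene (10.87), Pliocene (2.753), Holocene (0.0117).
The fourth longest is Oligocene at 10.87 Myr.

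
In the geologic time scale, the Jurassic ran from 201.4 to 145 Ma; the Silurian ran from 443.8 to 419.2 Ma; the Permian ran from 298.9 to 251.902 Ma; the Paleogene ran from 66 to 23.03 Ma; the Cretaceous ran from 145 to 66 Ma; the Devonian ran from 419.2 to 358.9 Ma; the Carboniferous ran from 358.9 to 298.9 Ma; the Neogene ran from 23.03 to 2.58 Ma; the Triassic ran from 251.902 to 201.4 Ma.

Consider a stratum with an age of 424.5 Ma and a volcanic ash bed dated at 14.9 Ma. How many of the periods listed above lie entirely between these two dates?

7

424.5 Ma sits inside the Silurian (443.8–419.2) and 14.9 Ma inside the Neogene (23.03–2.58); neither of those is wholly between the two dates.
The listed periods lying completely between them are Devonian, Carboniferous, Permian, Triassic, Jurassic, Cretaceous, Paleogene — 7 in all.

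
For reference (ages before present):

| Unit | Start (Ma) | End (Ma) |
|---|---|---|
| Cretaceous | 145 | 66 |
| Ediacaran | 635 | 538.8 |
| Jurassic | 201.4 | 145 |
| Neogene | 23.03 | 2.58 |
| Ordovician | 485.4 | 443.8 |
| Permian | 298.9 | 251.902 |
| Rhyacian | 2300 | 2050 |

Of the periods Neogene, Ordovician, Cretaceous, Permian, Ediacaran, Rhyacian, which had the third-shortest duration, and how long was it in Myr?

Permian, 46.998 million years

Start − end for each: Neogene 23.03 − 2.58 = 20.45; Ordovician 485.4 − 443.8 = 41.6; Cretaceous 145 − 66 = 79; Permian 298.9 − 251.902 = 46.998; Ediacaran 635 − 538.8 = 96.2; Rhyacian 2300 − 2050 = 250.
Ranking these from shortest: Neogene < Ordovician < Permian < Cretaceous < Ediacaran < Rhyacian.
Position 3 in that ranking is Permian, which lasted 46.998 Myr.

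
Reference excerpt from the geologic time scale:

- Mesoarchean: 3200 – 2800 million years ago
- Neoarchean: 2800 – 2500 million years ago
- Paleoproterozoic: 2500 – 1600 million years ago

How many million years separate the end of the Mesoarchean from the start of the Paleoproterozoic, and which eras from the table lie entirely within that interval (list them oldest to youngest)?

300 million years; Neoarchean

The Mesoarchean closes at 2800 Ma and the Paleoproterozoic opens at 2500 Ma, so the interval is 2800 − 2500 = 300 Myr.
An era fits inside if it starts at or after 2800 Ma and ends at or before 2500 Ma; oldest first that gives Neoarchean.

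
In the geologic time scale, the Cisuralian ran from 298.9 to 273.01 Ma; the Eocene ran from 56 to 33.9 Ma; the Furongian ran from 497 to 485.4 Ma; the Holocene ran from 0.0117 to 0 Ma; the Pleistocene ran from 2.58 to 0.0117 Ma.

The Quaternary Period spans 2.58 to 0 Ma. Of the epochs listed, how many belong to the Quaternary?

2

Epochs inside 2.58–0 Ma: Pleistocene, Holocene — 2 in total.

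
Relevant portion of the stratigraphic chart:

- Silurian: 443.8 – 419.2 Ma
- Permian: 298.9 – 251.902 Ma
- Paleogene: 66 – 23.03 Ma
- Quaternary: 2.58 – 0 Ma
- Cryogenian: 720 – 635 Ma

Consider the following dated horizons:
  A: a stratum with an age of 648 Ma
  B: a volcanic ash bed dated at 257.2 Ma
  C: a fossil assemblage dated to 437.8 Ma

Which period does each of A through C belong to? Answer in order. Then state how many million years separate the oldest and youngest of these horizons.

A: 648 Ma lies in 720–635 Ma, so Cryogenian.
B: 257.2 Ma lies in 298.9–251.902 Ma, so Permian.
C: 437.8 Ma lies in 443.8–419.2 Ma, so Silurian.
Oldest = 648 Ma, youngest = 257.2 Ma → span 390.8 Myr.

A — Cryogenian; B — Permian; C — Silurian; span 390.8 million years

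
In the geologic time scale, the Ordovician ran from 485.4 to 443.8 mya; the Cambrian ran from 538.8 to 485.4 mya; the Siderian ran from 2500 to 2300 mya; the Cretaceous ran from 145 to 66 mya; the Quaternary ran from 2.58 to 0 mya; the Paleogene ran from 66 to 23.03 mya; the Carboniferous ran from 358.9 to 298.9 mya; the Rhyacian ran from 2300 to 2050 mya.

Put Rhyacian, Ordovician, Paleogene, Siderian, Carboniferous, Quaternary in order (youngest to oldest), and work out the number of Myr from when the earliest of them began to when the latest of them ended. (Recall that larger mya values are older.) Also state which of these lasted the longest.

Quaternary, Paleogene, Carboniferous, Ordovician, Rhyacian, Siderian; total span 2500 Myr; longest is Rhyacian

From the excerpt: Rhyacian 2300–2050; Ordovician 485.4–443.8; Paleogene 66–23.03; Siderian 2500–2300; Carboniferous 358.9–298.9; Quaternary 2.58–0 (Ma).
Larger Ma is earlier, so the oldest is Siderian and the youngest is Quaternary; youngest to oldest: Quaternary, Paleogene, Carboniferous, Ordovician, Rhyacian, Siderian.
Oldest start 2500 minus youngest end 0 gives 2500 Myr overall.
Individual lengths (start − end): Rhyacian 250; Siderian 200; Paleogene 42.97; Carboniferous 60; Ordovician 41.6; Quaternary 2.58. The largest is Rhyacian at 250 Myr.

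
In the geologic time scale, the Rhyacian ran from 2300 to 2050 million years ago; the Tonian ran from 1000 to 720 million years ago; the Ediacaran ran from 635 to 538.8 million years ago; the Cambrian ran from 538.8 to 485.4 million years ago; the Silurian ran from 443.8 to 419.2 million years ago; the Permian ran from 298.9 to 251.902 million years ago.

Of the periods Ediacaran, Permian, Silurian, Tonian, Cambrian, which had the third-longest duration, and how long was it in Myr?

Cambrian, 53.4 million years

Start − end for each: Ediacaran 635 − 538.8 = 96.2; Permian 298.9 − 251.902 = 46.998; Silurian 443.8 − 419.2 = 24.6; Tonian 1000 − 720 = 280; Cambrian 538.8 − 485.4 = 53.4.
Ranking these from longest: Tonian > Ediacaran > Cambrian > Permian > Silurian.
Position 3 in that ranking is Cambrian, which lasted 53.4 Myr.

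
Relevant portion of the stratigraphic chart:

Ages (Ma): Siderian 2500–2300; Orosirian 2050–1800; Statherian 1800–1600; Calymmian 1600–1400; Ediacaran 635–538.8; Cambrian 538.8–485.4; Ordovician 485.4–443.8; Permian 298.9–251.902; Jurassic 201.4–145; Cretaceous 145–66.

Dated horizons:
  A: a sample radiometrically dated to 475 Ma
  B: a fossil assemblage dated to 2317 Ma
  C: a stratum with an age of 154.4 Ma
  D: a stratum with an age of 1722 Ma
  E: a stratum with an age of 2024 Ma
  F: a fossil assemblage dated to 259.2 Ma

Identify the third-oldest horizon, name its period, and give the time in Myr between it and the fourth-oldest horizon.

D, in the Statherian; 1247 million years to A

Larger Ma means older, so oldest first: B 2317 > E 2024 > D 1722 > A 475 > F 259.2 > C 154.4.
Counting 3 along gives D (1722 Ma); the excerpt puts that inside the Statherian, 1800–1600 Ma.
Next in line is A (475 Ma), and 1722 − 475 = 1247 Myr.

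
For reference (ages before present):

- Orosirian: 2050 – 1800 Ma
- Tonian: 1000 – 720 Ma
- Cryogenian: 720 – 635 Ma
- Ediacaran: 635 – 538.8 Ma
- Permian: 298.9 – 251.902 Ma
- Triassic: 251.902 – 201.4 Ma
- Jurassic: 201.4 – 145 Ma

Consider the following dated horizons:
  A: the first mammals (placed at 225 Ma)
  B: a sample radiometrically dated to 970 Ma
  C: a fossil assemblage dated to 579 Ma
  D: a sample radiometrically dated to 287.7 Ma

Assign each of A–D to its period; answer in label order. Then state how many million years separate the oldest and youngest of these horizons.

Match each age against the start–end ranges in the excerpt: A = 225 Ma → Triassic (251.902–201.4); B = 970 Ma → Tonian (1000–720); C = 579 Ma → Ediacaran (635–538.8); D = 287.7 Ma → Permian (298.9–251.902).
The largest age is 970 Ma and the smallest is 225 Ma; their difference is 745 Myr.

A — Triassic; B — Tonian; C — Ediacaran; D — Permian; span 745 million years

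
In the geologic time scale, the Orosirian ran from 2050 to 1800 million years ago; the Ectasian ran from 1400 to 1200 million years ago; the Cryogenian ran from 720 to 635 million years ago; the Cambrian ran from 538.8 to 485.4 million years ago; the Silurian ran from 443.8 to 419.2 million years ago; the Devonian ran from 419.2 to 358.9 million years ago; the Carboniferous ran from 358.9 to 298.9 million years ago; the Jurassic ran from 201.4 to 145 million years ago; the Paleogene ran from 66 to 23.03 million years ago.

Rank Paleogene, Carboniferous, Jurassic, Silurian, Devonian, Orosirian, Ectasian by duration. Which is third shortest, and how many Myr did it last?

Jurassic, 56.4 million years

Durations: Paleogene 42.97; Carboniferous 60; Jurassic 56.4; Silurian 24.6; Devonian 60.3; Orosirian 250; Ectasian 200 Myr.
Sorted shortest-first: Silurian (24.6), Paleogene (42.97), Jurassic (56.4), Carboniferous (60), Devonian (60.3), Ectasian (200), Orosirian (250).
The third shortest is Jurassic at 56.4 Myr.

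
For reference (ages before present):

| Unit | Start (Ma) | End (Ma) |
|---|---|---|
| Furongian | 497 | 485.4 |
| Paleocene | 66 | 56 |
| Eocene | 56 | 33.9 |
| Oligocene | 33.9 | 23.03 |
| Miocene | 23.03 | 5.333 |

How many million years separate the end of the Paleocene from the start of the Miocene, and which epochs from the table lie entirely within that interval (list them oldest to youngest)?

32.97 million years; Eocene, Oligocene

End of Paleocene = 56 Ma; start of Miocene = 23.03 Ma.
Gap = 56 − 23.03 = 32.97 Myr.
Epochs wholly inside 56–23.03 Ma: Eocene (56–33.9), Oligocene (33.9–23.03).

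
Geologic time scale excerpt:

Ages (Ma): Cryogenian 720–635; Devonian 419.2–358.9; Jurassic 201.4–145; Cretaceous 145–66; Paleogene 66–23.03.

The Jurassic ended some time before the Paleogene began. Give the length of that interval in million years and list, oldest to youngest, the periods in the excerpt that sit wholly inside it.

End of Jurassic = 145 Ma; start of Paleogene = 66 Ma.
Gap = 145 − 66 = 79 Myr.
Periods wholly inside 145–66 Ma: Cretaceous (145–66).

79 million years; Cretaceous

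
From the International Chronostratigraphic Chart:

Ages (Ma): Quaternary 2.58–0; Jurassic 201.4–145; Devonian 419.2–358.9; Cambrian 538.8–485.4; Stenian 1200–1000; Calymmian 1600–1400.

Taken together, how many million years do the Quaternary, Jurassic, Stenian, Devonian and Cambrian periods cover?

Duration is start − end for each: (2.58 − 0) + (201.4 − 145) + (1200 − 1000) + (419.2 − 358.9) + (538.8 − 485.4).
That is 2.58 + 56.4 + 200 + 60.3 + 53.4, which totals 372.68 million years.

372.68 million years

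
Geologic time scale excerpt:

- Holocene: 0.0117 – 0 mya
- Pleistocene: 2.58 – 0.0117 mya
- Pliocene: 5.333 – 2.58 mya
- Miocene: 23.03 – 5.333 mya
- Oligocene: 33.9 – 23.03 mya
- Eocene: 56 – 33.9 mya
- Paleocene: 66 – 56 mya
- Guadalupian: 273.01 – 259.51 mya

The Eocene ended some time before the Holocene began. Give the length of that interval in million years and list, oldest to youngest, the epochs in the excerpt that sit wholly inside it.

End of Eocene = 33.9 Ma; start of Holocene = 0.0117 Ma.
Gap = 33.9 − 0.0117 = 33.8883 Myr.
Epochs wholly inside 33.9–0.0117 Ma: Oligocene (33.9–23.03), Miocene (23.03–5.333), Pliocene (5.333–2.58), Pleistocene (2.58–0.0117).

33.8883 million years; Oligocene, Miocene, Pliocene, Pleistocene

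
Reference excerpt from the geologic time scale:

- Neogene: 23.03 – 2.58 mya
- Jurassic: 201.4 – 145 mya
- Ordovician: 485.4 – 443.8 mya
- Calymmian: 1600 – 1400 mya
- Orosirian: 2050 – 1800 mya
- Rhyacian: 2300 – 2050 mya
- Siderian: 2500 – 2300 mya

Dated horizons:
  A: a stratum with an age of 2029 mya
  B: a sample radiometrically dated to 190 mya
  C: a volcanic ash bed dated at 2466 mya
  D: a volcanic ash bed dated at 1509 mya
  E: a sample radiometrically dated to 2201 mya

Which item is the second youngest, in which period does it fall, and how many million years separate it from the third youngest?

D, in the Calymmian; 520 million years to A

Smaller Ma means younger, so youngest first: B 190 < D 1509 < A 2029 < E 2201 < C 2466.
Counting 2 along gives D (1509 Ma); the excerpt puts that inside the Calymmian, 1600–1400 Ma.
Next in line is A (2029 Ma), and 2029 − 1509 = 520 Myr.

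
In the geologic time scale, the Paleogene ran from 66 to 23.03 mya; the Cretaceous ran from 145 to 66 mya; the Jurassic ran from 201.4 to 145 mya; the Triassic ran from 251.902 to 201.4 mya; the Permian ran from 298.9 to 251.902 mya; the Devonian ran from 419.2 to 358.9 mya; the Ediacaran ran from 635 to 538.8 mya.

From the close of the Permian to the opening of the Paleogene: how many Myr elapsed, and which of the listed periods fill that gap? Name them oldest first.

The Permian closes at 251.902 Ma and the Paleogene opens at 66 Ma, so the interval is 251.902 − 66 = 185.902 Myr.
A period fits inside if it starts at or after 251.902 Ma and ends at or before 66 Ma; oldest first that gives Triassic, Jurassic, Cretaceous.

185.902 million years; Triassic, Jurassic, Cretaceous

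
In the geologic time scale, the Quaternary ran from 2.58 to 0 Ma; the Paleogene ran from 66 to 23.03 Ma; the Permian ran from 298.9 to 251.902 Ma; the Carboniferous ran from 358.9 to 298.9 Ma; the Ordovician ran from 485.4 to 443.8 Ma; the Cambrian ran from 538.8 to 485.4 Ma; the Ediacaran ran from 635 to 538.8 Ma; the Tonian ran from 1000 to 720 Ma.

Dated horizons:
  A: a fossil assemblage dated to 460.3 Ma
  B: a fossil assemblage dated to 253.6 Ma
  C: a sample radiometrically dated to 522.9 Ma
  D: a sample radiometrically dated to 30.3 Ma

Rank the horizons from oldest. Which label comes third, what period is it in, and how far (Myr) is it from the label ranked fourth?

B, in the Permian; 223.3 million years to D

Sorted oldest-first by Ma: C (522.9), A (460.3), B (253.6), D (30.3).
The third oldest is B at 253.6 Ma, which lies in 298.9–251.902 Ma: the Permian.
The fourth oldest is D at 30.3 Ma; separation = |253.6 − 30.3| = 223.3 Myr.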